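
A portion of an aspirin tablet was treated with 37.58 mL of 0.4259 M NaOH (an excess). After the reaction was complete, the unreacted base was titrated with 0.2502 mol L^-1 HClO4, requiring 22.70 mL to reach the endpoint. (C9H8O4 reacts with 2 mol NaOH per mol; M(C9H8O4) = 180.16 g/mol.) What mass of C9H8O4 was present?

Total n(NaOH) added = 0.4259 x 0.03758 = 0.01601 mol.
n(HClO4) used = 0.2502 x 0.02270 = 0.005680 mol, which equals the excess n(NaOH).
So n(NaOH) consumed by the sample = 0.01601 - 0.005680 = 0.01033 mol.
n(C9H8O4) = 0.01033 / 2 = 0.005163 mol.
mass = 0.005163 mol x 180.16 g/mol = 0.930 g.

0.930 g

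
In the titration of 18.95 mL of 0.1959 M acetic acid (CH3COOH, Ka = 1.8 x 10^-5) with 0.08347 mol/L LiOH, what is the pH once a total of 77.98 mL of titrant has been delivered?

12.46

n(acid) = 0.1959 x 0.01895 = 0.003712 mol; n(LiOH) added = 0.08347 x 0.07798 = 0.006509 mol.
Base is in excess by 0.006509 - 0.003712 = 0.002797 mol in a total volume of 0.09693 L.
[OH^-] = 0.002797/0.09693 = 0.02885 M, so pOH = 1.54 and pH = 14.00 - 1.54 = 12.46.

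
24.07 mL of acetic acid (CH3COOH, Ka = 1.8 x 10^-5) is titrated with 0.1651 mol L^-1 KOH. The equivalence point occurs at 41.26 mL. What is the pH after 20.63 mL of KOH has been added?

20.63 mL is exactly half the equivalence volume (41.26/2), i.e. the half-equivalence point.
There, n(HA) = n(A^-), so pH = pKa = -log(1.8 x 10^-5) = 4.74.

4.74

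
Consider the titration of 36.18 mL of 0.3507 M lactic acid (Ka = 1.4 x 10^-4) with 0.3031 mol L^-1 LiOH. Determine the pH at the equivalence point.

8.53

n(HC3H5O3) = 0.3507 x 0.03618 = 0.01269 mol; V(LiOH) at equivalence = 0.01269/0.3031 = 0.04186 L.
At equivalence all the acid is converted to C3H5O3-; total volume = 0.03618 + 0.04186 = 0.07804 L, so [C3H5O3-] = 0.01269/0.07804 = 0.1626 M.
Kb = Kw/Ka = 1.0e-14 / 1.4 x 10^-4 = 7.14e-11.
[OH^-] = sqrt(Kb x [C3H5O3-]) = sqrt(7.14e-11 x 0.1626) = 3.41e-6 M.
pOH = 5.47, so pH = 14.00 - 5.47 = 8.53.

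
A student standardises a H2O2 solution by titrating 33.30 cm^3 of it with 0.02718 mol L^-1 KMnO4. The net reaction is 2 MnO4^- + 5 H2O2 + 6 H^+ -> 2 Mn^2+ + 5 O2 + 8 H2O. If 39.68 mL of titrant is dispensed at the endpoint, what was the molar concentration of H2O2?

n(KMnO4) = 0.02718 x 0.03968 = 0.001079 mol.
From the balanced equation, 2 mol KMnO4 reacts with 5 mol H2O2, so n(H2O2) = 0.001079 x 5/2 = 0.002696 mol.
[H2O2] = 0.002696 / 0.03330 L = 0.0810 M.

0.0810 M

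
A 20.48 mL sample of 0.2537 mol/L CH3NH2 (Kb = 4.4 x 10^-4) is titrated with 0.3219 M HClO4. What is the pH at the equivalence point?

n(CH3NH2) = 0.2537 x 0.02048 = 0.005196 mol; V(HClO4) at equivalence = 0.005196/0.3219 = 0.01614 L.
At equivalence the base is fully converted to CH3NH3+; total volume = 0.03662 L, so [CH3NH3+] = 0.005196/0.03662 = 0.1419 M.
Ka(CH3NH3+) = Kw/Kb = 1.0e-14 / 4.4 x 10^-4 = 2.27e-11.
[H^+] = sqrt(Ka x [CH3NH3+]) = sqrt(2.27e-11 x 0.1419) = 1.80e-6 M.
pH = -log(1.80e-6) = 5.75.

5.75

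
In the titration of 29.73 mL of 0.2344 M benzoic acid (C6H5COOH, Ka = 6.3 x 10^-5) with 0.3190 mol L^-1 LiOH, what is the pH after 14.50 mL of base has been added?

4.50

Initial n(C6H5COOH) = 0.2344 x 0.02973 = 0.006969 mol.
n(LiOH) added = 0.3190 x 0.01450 = 0.004625 mol, converting that many moles of C6H5COOH to C6H5COO-.
Remaining n(C6H5COOH) = 0.002343 mol; n(C6H5COO-) = 0.004625 mol.
By Henderson-Hasselbalch, pH = pKa + log([A^-]/[HA]) = 4.20 + log(0.004625/0.002343) = 4.20 + (+0.30) = 4.50.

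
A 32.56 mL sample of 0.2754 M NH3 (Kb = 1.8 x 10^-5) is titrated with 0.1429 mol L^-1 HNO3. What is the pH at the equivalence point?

n(NH3) = 0.2754 x 0.03256 = 0.008967 mol; V(HNO3) at equivalence = 0.008967/0.1429 = 0.06275 L.
At equivalence the base is fully converted to NH4+; total volume = 0.09531 L, so [NH4+] = 0.008967/0.09531 = 0.09408 M.
Ka(NH4+) = Kw/Kb = 1.0e-14 / 1.8 x 10^-5 = 5.56e-10.
[H^+] = sqrt(Ka x [NH4+]) = sqrt(5.56e-10 x 0.09408) = 7.23e-6 M.
pH = -log(7.23e-6) = 5.14.

5.14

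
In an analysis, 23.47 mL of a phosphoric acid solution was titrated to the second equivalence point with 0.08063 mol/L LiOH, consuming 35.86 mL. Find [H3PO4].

n(LiOH) = 0.08063 x 0.03586 = 0.002891 mol.
At the second equivalence point, 2 mol OH^- react per mol H3PO4, so n(H3PO4) = 0.002891 / 2 = 0.001446 mol.
[H3PO4] = 0.001446 / 0.02347 L = 0.0616 M.

0.0616 M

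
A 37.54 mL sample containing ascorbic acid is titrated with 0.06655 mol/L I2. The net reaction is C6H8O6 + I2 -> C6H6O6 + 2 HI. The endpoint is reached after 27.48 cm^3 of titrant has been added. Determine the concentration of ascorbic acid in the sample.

n(I2) = 0.06655 x 0.02748 = 0.001829 mol.
From the balanced equation, 1 mol I2 reacts with 1 mol ascorbic acid, so n(ascorbic acid) = 0.001829 x 1/1 = 0.001829 mol.
[ascorbic acid] = 0.001829 / 0.03754 L = 0.0487 M.

0.0487 M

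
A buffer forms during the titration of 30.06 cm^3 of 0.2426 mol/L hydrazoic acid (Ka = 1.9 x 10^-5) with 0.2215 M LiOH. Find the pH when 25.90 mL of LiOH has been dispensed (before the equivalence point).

Initial n(HN3) = 0.2426 x 0.03006 = 0.007293 mol.
n(LiOH) added = 0.2215 x 0.02590 = 0.005737 mol, converting that many moles of HN3 to N3-.
Remaining n(HN3) = 0.001556 mol; n(N3-) = 0.005737 mol.
By Henderson-Hasselbalch, pH = pKa + log([A^-]/[HA]) = 4.72 + log(0.005737/0.001556) = 4.72 + (+0.57) = 5.29.

5.29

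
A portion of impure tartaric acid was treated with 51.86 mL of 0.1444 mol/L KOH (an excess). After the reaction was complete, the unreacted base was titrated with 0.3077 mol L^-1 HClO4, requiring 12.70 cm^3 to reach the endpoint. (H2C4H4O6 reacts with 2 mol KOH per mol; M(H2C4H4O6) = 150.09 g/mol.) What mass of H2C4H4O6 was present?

0.269 g

Total n(KOH) added = 0.1444 x 0.05186 = 0.007489 mol.
n(HClO4) used = 0.3077 x 0.01270 = 0.003908 mol, which equals the excess n(KOH).
So n(KOH) consumed by the sample = 0.007489 - 0.003908 = 0.003581 mol.
n(H2C4H4O6) = 0.003581 / 2 = 0.001790 mol.
mass = 0.001790 mol x 150.09 g/mol = 0.269 g.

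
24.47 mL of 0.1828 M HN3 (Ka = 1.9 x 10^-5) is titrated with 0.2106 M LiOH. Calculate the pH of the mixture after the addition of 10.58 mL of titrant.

Initial n(HN3) = 0.1828 x 0.02447 = 0.004473 mol.
n(LiOH) added = 0.2106 x 0.01058 = 0.002228 mol, converting that many moles of HN3 to N3-.
Remaining n(HN3) = 0.002245 mol; n(N3-) = 0.002228 mol.
By Henderson-Hasselbalch, pH = pKa + log([A^-]/[HA]) = 4.72 + log(0.002228/0.002245) = 4.72 + (-0.00) = 4.72.

4.72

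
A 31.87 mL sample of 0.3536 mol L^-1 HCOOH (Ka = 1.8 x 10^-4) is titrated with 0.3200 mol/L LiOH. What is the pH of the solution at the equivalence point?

n(HCOOH) = 0.3536 x 0.03187 = 0.01127 mol; V(LiOH) at equivalence = 0.01127/0.3200 = 0.03522 L.
At equivalence all the acid is converted to HCOO-; total volume = 0.03187 + 0.03522 = 0.06709 L, so [HCOO-] = 0.01127/0.06709 = 0.1680 M.
Kb = Kw/Ka = 1.0e-14 / 1.8 x 10^-4 = 5.56e-11.
[OH^-] = sqrt(Kb x [HCOO-]) = sqrt(5.56e-11 x 0.1680) = 3.05e-6 M.
pOH = 5.52, so pH = 14.00 - 5.52 = 8.48.

8.48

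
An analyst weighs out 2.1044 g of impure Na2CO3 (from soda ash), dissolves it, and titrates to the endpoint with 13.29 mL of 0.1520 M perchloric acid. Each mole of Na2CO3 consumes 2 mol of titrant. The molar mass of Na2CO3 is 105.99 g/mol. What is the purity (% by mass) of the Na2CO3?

5.09%

n(HClO4) = 0.1520 x 0.01329 = 0.002020 mol.
n(Na2CO3) = 0.002020 / 2 = 0.001010 mol.
mass of Na2CO3 = 0.001010 x 105.99 = 0.1071 g.
% purity = 0.1071 / 2.1044 x 100 = 5.09%.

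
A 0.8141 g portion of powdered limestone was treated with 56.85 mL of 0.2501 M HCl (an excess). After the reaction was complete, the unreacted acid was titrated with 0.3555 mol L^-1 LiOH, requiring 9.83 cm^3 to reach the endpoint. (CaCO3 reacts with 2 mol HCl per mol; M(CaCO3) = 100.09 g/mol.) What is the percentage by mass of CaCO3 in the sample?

65.9%

Total n(HCl) added = 0.2501 x 0.05685 = 0.01422 mol.
n(LiOH) used = 0.3555 x 0.009830 = 0.003495 mol, which equals the excess n(HCl).
So n(HCl) consumed by the sample = 0.01422 - 0.003495 = 0.01072 mol.
n(CaCO3) = 0.01072 / 2 = 0.005362 mol.
mass CaCO3 = 0.005362 x 100.09 = 0.5367 g, so %CaCO3 = 0.5367/0.8141 x 100 = 65.9%.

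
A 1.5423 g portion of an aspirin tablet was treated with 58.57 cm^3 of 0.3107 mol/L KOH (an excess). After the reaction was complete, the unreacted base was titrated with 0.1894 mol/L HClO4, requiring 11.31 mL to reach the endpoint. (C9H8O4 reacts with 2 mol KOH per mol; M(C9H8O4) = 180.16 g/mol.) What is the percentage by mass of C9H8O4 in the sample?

Total n(KOH) added = 0.3107 x 0.05857 = 0.01820 mol.
n(HClO4) used = 0.1894 x 0.01131 = 0.002142 mol, which equals the excess n(KOH).
So n(KOH) consumed by the sample = 0.01820 - 0.002142 = 0.01606 mol.
n(C9H8O4) = 0.01606 / 2 = 0.008028 mol.
mass C9H8O4 = 0.008028 x 180.16 = 1.446 g, so %C9H8O4 = 1.446/1.5423 x 100 = 93.8%.

93.8%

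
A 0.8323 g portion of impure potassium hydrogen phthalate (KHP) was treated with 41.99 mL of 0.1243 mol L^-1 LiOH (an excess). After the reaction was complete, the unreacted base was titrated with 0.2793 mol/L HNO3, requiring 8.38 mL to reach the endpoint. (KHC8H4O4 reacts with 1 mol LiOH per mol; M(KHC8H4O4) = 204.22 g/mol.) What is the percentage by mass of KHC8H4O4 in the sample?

Total n(LiOH) added = 0.1243 x 0.04199 = 0.005219 mol.
n(HNO3) used = 0.2793 x 0.008380 = 0.002341 mol, which equals the excess n(LiOH).
So n(LiOH) consumed by the sample = 0.005219 - 0.002341 = 0.002879 mol.
n(KHC8H4O4) = 0.002879 / 1 = 0.002879 mol.
mass KHC8H4O4 = 0.002879 x 204.22 = 0.5879 g, so %KHC8H4O4 = 0.5879/0.8323 x 100 = 70.6%.

70.6%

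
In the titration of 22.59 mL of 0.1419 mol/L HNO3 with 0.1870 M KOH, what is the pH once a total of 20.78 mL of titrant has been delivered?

12.20

n(acid) = 0.1419 x 0.02259 = 0.003206 mol; n(KOH) added = 0.1870 x 0.02078 = 0.003886 mol.
Base is in excess by 0.003886 - 0.003206 = 0.0006803 mol in a total volume of 0.04337 L.
[OH^-] = 0.0006803/0.04337 = 0.01569 M, so pOH = 1.80 and pH = 14.00 - 1.80 = 12.20.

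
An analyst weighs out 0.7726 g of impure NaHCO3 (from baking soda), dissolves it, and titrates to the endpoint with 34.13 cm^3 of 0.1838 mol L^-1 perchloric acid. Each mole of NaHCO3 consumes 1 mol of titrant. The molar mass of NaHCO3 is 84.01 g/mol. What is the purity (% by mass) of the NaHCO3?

n(HClO4) = 0.1838 x 0.03413 = 0.006273 mol.
n(NaHCO3) = 0.006273 / 1 = 0.006273 mol.
mass of NaHCO3 = 0.006273 x 84.01 = 0.5270 g.
% purity = 0.5270 / 0.7726 x 100 = 68.2%.

68.2%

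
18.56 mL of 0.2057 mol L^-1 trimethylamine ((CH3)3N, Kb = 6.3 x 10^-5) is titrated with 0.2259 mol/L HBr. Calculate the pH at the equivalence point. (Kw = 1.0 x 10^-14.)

5.38

n((CH3)3N) = 0.2057 x 0.01856 = 0.003818 mol; V(HBr) at equivalence = 0.003818/0.2259 = 0.01690 L.
At equivalence the base is fully converted to (CH3)3NH+; total volume = 0.03546 L, so [(CH3)3NH+] = 0.003818/0.03546 = 0.1077 M.
Ka((CH3)3NH+) = Kw/Kb = 1.0e-14 / 6.3 x 10^-5 = 1.59e-10.
[H^+] = sqrt(Ka x [(CH3)3NH+]) = sqrt(1.59e-10 x 0.1077) = 4.13e-6 M.
pH = -log(4.13e-6) = 5.38.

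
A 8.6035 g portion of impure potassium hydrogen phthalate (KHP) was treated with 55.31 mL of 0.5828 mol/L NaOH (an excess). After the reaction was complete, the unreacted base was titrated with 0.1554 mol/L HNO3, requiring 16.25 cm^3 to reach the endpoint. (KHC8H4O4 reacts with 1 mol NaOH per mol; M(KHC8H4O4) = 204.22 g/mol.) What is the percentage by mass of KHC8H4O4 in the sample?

70.5%

Total n(NaOH) added = 0.5828 x 0.05531 = 0.03223 mol.
n(HNO3) used = 0.1554 x 0.01625 = 0.002525 mol, which equals the excess n(NaOH).
So n(NaOH) consumed by the sample = 0.03223 - 0.002525 = 0.02971 mol.
n(KHC8H4O4) = 0.02971 / 1 = 0.02971 mol.
mass KHC8H4O4 = 0.02971 x 204.22 = 6.067 g, so %KHC8H4O4 = 6.067/8.6035 x 100 = 70.5%.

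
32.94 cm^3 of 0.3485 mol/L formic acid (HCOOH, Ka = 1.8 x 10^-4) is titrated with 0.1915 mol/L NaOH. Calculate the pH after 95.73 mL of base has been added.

n(acid) = 0.3485 x 0.03294 = 0.01148 mol; n(NaOH) added = 0.1915 x 0.09573 = 0.01833 mol.
Base is in excess by 0.01833 - 0.01148 = 0.006853 mol in a total volume of 0.1287 L.
[OH^-] = 0.006853/0.1287 = 0.05326 M, so pOH = 1.27 and pH = 14.00 - 1.27 = 12.73.

12.73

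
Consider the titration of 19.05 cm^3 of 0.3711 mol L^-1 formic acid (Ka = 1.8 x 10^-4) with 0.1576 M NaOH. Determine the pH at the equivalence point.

8.39

n(HCOOH) = 0.3711 x 0.01905 = 0.007069 mol; V(NaOH) at equivalence = 0.007069/0.1576 = 0.04486 L.
At equivalence all the acid is converted to HCOO-; total volume = 0.01905 + 0.04486 = 0.06391 L, so [HCOO-] = 0.007069/0.06391 = 0.1106 M.
Kb = Kw/Ka = 1.0e-14 / 1.8 x 10^-4 = 5.56e-11.
[OH^-] = sqrt(Kb x [HCOO-]) = sqrt(5.56e-11 x 0.1106) = 2.48e-6 M.
pOH = 5.61, so pH = 14.00 - 5.61 = 8.39.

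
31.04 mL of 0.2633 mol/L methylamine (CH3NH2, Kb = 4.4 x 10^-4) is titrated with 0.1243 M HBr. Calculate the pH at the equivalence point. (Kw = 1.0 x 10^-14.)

n(CH3NH2) = 0.2633 x 0.03104 = 0.008173 mol; V(HBr) at equivalence = 0.008173/0.1243 = 0.06575 L.
At equivalence the base is fully converted to CH3NH3+; total volume = 0.09679 L, so [CH3NH3+] = 0.008173/0.09679 = 0.08444 M.
Ka(CH3NH3+) = Kw/Kb = 1.0e-14 / 4.4 x 10^-4 = 2.27e-11.
[H^+] = sqrt(Ka x [CH3NH3+]) = sqrt(2.27e-11 x 0.08444) = 1.39e-6 M.
pH = -log(1.39e-6) = 5.86.

5.86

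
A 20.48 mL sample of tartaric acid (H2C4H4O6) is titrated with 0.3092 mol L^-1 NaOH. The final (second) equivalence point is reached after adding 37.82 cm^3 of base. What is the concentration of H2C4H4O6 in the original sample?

0.285 M

n(NaOH) = 0.3092 x 0.03782 = 0.01169 mol.
At the final (second) equivalence point, 2 mol OH^- react per mol H2C4H4O6, so n(H2C4H4O6) = 0.01169 / 2 = 0.005847 mol.
[H2C4H4O6] = 0.005847 / 0.02048 L = 0.285 M.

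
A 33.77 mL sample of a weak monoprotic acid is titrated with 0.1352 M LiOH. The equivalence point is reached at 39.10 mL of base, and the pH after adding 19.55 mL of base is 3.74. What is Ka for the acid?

19.55 mL is half of the equivalence volume, so this is the half-equivalence point where [HA] = [A^-].
At half-equivalence pH = pKa, so pKa = 3.74.
Ka = 10^(-3.74) = 1.8 x 10^-4.

1.8 x 10^-4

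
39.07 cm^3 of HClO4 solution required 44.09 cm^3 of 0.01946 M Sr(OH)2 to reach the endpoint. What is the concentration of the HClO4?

0.0439 M

n(Sr(OH)2) delivered = 0.01946 x 0.04409 = 0.0008580 mol.
The reaction is 2 HClO4 + 1 Sr(OH)2, so n(HClO4) = 0.0008580 x 2/1 = 0.001716 mol.
[HClO4] = 0.001716 mol / 0.03907 L = 0.0439 M.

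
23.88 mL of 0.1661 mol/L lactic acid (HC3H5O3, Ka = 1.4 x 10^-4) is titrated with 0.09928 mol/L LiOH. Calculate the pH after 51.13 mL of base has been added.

12.17

n(acid) = 0.1661 x 0.02388 = 0.003966 mol; n(LiOH) added = 0.09928 x 0.05113 = 0.005076 mol.
Base is in excess by 0.005076 - 0.003966 = 0.001110 mol in a total volume of 0.07501 L.
[OH^-] = 0.001110/0.07501 = 0.01479 M, so pOH = 1.83 and pH = 14.00 - 1.83 = 12.17.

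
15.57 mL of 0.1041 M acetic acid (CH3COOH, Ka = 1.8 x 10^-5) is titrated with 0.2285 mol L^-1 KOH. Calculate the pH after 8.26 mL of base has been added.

12.05

n(acid) = 0.1041 x 0.01557 = 0.001621 mol; n(KOH) added = 0.2285 x 0.008260 = 0.001887 mol.
Base is in excess by 0.001887 - 0.001621 = 0.0002666 mol in a total volume of 0.02383 L.
[OH^-] = 0.0002666/0.02383 = 0.01119 M, so pOH = 1.95 and pH = 14.00 - 1.95 = 12.05.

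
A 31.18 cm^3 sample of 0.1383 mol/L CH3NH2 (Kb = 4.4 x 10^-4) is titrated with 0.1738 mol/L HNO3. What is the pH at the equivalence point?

5.88

n(CH3NH2) = 0.1383 x 0.03118 = 0.004312 mol; V(HNO3) at equivalence = 0.004312/0.1738 = 0.02481 L.
At equivalence the base is fully converted to CH3NH3+; total volume = 0.05599 L, so [CH3NH3+] = 0.004312/0.05599 = 0.07702 M.
Ka(CH3NH3+) = Kw/Kb = 1.0e-14 / 4.4 x 10^-4 = 2.27e-11.
[H^+] = sqrt(Ka x [CH3NH3+]) = sqrt(2.27e-11 x 0.07702) = 1.32e-6 M.
pH = -log(1.32e-6) = 5.88.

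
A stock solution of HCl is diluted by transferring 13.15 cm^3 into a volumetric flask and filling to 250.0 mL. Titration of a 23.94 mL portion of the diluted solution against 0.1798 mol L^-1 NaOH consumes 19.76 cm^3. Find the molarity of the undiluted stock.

n(NaOH) = 0.1798 x 0.01976 = 0.003553 mol.
n(HCl) in the aliquot = 0.003553 mol.
[diluted HCl] = 0.003553 / 0.02394 = 0.1484 M.
Dilution factor = 250.0/13.15 = 19.01, so [stock] = 0.1484 x 19.01 = 2.82 M.

2.82 M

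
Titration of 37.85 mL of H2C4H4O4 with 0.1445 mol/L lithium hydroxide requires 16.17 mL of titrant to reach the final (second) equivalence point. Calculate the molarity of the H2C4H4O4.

0.0309 M

n(LiOH) = 0.1445 x 0.01617 = 0.002337 mol.
At the final (second) equivalence point, 2 mol OH^- react per mol H2C4H4O4, so n(H2C4H4O4) = 0.002337 / 2 = 0.001168 mol.
[H2C4H4O4] = 0.001168 / 0.03785 L = 0.0309 M.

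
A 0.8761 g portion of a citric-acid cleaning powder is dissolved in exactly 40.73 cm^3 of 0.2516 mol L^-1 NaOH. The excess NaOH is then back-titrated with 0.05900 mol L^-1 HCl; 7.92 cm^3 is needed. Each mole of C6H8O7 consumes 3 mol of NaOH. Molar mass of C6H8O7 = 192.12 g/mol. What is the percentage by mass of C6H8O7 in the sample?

Total n(NaOH) added = 0.2516 x 0.04073 = 0.01025 mol.
n(HCl) used = 0.05900 x 0.007920 = 0.0004673 mol, which equals the excess n(NaOH).
So n(NaOH) consumed by the sample = 0.01025 - 0.0004673 = 0.009780 mol.
n(C6H8O7) = 0.009780 / 3 = 0.003260 mol.
mass C6H8O7 = 0.003260 x 192.12 = 0.6263 g, so %C6H8O7 = 0.6263/0.8761 x 100 = 71.5%.

71.5%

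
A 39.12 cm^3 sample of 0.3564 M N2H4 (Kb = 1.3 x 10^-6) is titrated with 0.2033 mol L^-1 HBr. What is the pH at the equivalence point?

4.50

n(N2H4) = 0.3564 x 0.03912 = 0.01394 mol; V(HBr) at equivalence = 0.01394/0.2033 = 0.06858 L.
At equivalence the base is fully converted to N2H5+; total volume = 0.1077 L, so [N2H5+] = 0.01394/0.1077 = 0.1295 M.
Ka(N2H5+) = Kw/Kb = 1.0e-14 / 1.3 x 10^-6 = 7.69e-9.
[H^+] = sqrt(Ka x [N2H5+]) = sqrt(7.69e-9 x 0.1295) = 3.16e-5 M.
pH = -log(3.16e-5) = 4.50.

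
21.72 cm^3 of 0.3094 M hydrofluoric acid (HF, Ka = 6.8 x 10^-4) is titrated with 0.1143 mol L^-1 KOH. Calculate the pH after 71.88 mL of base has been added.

12.20

n(acid) = 0.3094 x 0.02172 = 0.006720 mol; n(KOH) added = 0.1143 x 0.07188 = 0.008216 mol.
Base is in excess by 0.008216 - 0.006720 = 0.001496 mol in a total volume of 0.09360 L.
[OH^-] = 0.001496/0.09360 = 0.01598 M, so pOH = 1.80 and pH = 14.00 - 1.80 = 12.20.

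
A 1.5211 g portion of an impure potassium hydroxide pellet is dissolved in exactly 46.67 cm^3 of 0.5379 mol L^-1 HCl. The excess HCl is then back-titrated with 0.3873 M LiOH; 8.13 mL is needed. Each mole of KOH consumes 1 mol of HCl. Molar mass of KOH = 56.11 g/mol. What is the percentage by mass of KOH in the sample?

81.0%

Total n(HCl) added = 0.5379 x 0.04667 = 0.02510 mol.
n(LiOH) used = 0.3873 x 0.008130 = 0.003149 mol, which equals the excess n(HCl).
So n(HCl) consumed by the sample = 0.02510 - 0.003149 = 0.02196 mol.
n(KOH) = 0.02196 / 1 = 0.02196 mol.
mass KOH = 0.02196 x 56.11 = 1.232 g, so %KOH = 1.232/1.5211 x 100 = 81.0%.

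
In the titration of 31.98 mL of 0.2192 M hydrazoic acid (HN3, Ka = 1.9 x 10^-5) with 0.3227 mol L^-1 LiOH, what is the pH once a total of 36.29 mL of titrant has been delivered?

12.84

n(acid) = 0.2192 x 0.03198 = 0.007010 mol; n(LiOH) added = 0.3227 x 0.03629 = 0.01171 mol.
Base is in excess by 0.01171 - 0.007010 = 0.004701 mol in a total volume of 0.06827 L.
[OH^-] = 0.004701/0.06827 = 0.06886 M, so pOH = 1.16 and pH = 14.00 - 1.16 = 12.84.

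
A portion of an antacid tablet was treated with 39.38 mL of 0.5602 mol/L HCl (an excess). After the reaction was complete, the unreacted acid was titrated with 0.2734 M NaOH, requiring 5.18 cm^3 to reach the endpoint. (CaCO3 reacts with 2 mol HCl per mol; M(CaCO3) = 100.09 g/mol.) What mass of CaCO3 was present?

1.03 g

Total n(HCl) added = 0.5602 x 0.03938 = 0.02206 mol.
n(NaOH) used = 0.2734 x 0.005180 = 0.001416 mol, which equals the excess n(HCl).
So n(HCl) consumed by the sample = 0.02206 - 0.001416 = 0.02064 mol.
n(CaCO3) = 0.02064 / 2 = 0.01032 mol.
mass = 0.01032 mol x 100.09 g/mol = 1.03 g.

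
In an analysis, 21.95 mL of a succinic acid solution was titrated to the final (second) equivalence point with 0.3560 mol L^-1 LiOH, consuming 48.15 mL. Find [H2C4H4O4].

0.390 M

n(LiOH) = 0.3560 x 0.04815 = 0.01714 mol.
At the final (second) equivalence point, 2 mol OH^- react per mol H2C4H4O4, so n(H2C4H4O4) = 0.01714 / 2 = 0.008571 mol.
[H2C4H4O4] = 0.008571 / 0.02195 L = 0.390 M.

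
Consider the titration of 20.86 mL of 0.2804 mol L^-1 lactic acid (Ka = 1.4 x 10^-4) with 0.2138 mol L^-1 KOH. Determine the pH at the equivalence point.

8.47

n(HC3H5O3) = 0.2804 x 0.02086 = 0.005849 mol; V(KOH) at equivalence = 0.005849/0.2138 = 0.02736 L.
At equivalence all the acid is converted to C3H5O3-; total volume = 0.02086 + 0.02736 = 0.04822 L, so [C3H5O3-] = 0.005849/0.04822 = 0.1213 M.
Kb = Kw/Ka = 1.0e-14 / 1.4 x 10^-4 = 7.14e-11.
[OH^-] = sqrt(Kb x [C3H5O3-]) = sqrt(7.14e-11 x 0.1213) = 2.94e-6 M.
pOH = 5.53, so pH = 14.00 - 5.53 = 8.47.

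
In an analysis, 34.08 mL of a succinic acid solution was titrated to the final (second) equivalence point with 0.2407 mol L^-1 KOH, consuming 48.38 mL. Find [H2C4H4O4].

0.171 M

n(KOH) = 0.2407 x 0.04838 = 0.01165 mol.
At the final (second) equivalence point, 2 mol OH^- react per mol H2C4H4O4, so n(H2C4H4O4) = 0.01165 / 2 = 0.005823 mol.
[H2C4H4O4] = 0.005823 / 0.03408 L = 0.171 M.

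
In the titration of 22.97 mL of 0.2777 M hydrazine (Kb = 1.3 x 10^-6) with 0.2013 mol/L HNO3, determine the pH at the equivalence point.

4.52

n(N2H4) = 0.2777 x 0.02297 = 0.006379 mol; V(HNO3) at equivalence = 0.006379/0.2013 = 0.03169 L.
At equivalence the base is fully converted to N2H5+; total volume = 0.05466 L, so [N2H5+] = 0.006379/0.05466 = 0.1167 M.
Ka(N2H5+) = Kw/Kb = 1.0e-14 / 1.3 x 10^-6 = 7.69e-9.
[H^+] = sqrt(Ka x [N2H5+]) = sqrt(7.69e-9 x 0.1167) = 3.00e-5 M.
pH = -log(3.00e-5) = 4.52.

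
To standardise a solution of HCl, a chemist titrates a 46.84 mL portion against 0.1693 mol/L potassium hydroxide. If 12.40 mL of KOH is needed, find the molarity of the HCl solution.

0.0448 M

n(KOH) delivered = 0.1693 x 0.01240 = 0.002099 mol.
For a 1:1 reaction, n(HCl) = 0.002099 mol.
[HCl] = 0.002099 mol / 0.04684 L = 0.0448 M.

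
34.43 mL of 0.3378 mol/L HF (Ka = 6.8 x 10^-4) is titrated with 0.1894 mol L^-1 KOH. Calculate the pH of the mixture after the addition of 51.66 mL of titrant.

Initial n(HF) = 0.3378 x 0.03443 = 0.01163 mol.
n(KOH) added = 0.1894 x 0.05166 = 0.009784 mol, converting that many moles of HF to F-.
Remaining n(HF) = 0.001846 mol; n(F-) = 0.009784 mol.
By Henderson-Hasselbalch, pH = pKa + log([A^-]/[HA]) = 3.17 + log(0.009784/0.001846) = 3.17 + (+0.72) = 3.89.

3.89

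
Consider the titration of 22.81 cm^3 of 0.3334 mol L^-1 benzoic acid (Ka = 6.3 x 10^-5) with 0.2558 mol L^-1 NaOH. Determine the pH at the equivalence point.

8.68

n(C6H5COOH) = 0.3334 x 0.02281 = 0.007605 mol; V(NaOH) at equivalence = 0.007605/0.2558 = 0.02973 L.
At equivalence all the acid is converted to C6H5COO-; total volume = 0.02281 + 0.02973 = 0.05254 L, so [C6H5COO-] = 0.007605/0.05254 = 0.1447 M.
Kb = Kw/Ka = 1.0e-14 / 6.3 x 10^-5 = 1.59e-10.
[OH^-] = sqrt(Kb x [C6H5COO-]) = sqrt(1.59e-10 x 0.1447) = 4.79e-6 M.
pOH = 5.32, so pH = 14.00 - 5.32 = 8.68.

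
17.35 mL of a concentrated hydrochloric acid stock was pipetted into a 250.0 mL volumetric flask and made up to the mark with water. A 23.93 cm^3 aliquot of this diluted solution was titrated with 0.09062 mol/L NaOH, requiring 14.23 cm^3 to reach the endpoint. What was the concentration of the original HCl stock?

n(NaOH) = 0.09062 x 0.01423 = 0.001290 mol.
n(HCl) in the aliquot = 0.001290 mol.
[diluted HCl] = 0.001290 / 0.02393 = 0.05389 M.
Dilution factor = 250.0/17.35 = 14.41, so [stock] = 0.05389 x 14.41 = 0.776 M.

0.776 M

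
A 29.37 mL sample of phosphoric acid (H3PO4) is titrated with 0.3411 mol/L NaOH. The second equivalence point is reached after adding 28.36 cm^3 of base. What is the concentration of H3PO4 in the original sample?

n(NaOH) = 0.3411 x 0.02836 = 0.009674 mol.
At the second equivalence point, 2 mol OH^- react per mol H3PO4, so n(H3PO4) = 0.009674 / 2 = 0.004837 mol.
[H3PO4] = 0.004837 / 0.02937 L = 0.165 M.

0.165 M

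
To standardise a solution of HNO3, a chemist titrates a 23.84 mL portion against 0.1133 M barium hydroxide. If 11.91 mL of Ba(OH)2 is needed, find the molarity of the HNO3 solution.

0.113 M

n(Ba(OH)2) delivered = 0.1133 x 0.01191 = 0.001349 mol.
The reaction is 2 HNO3 + 1 Ba(OH)2, so n(HNO3) = 0.001349 x 2/1 = 0.002699 mol.
[HNO3] = 0.002699 mol / 0.02384 L = 0.113 M.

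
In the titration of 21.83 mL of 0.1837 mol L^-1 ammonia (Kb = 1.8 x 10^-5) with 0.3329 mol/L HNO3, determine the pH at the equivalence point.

5.09

n(NH3) = 0.1837 x 0.02183 = 0.004010 mol; V(HNO3) at equivalence = 0.004010/0.3329 = 0.01205 L.
At equivalence the base is fully converted to NH4+; total volume = 0.03388 L, so [NH4+] = 0.004010/0.03388 = 0.1184 M.
Ka(NH4+) = Kw/Kb = 1.0e-14 / 1.8 x 10^-5 = 5.56e-10.
[H^+] = sqrt(Ka x [NH4+]) = sqrt(5.56e-10 x 0.1184) = 8.11e-6 M.
pH = -log(8.11e-6) = 5.09.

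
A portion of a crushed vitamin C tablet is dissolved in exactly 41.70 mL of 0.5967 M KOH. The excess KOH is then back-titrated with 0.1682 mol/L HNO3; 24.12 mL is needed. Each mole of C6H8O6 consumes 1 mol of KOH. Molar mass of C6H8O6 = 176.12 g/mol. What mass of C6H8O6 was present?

Total n(KOH) added = 0.5967 x 0.04170 = 0.02488 mol.
n(HNO3) used = 0.1682 x 0.02412 = 0.004057 mol, which equals the excess n(KOH).
So n(KOH) consumed by the sample = 0.02488 - 0.004057 = 0.02083 mol.
n(C6H8O6) = 0.02083 / 1 = 0.02083 mol.
mass = 0.02083 mol x 176.12 g/mol = 3.67 g.

3.67 g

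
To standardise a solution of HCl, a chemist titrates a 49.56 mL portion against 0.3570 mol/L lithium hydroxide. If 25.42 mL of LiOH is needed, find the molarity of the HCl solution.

0.183 M

n(LiOH) delivered = 0.3570 x 0.02542 = 0.009075 mol.
For a 1:1 reaction, n(HCl) = 0.009075 mol.
[HCl] = 0.009075 mol / 0.04956 L = 0.183 M.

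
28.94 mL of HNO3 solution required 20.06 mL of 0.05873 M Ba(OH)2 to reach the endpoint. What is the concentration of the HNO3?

n(Ba(OH)2) delivered = 0.05873 x 0.02006 = 0.001178 mol.
The reaction is 2 HNO3 + 1 Ba(OH)2, so n(HNO3) = 0.001178 x 2/1 = 0.002356 mol.
[HNO3] = 0.002356 mol / 0.02894 L = 0.0814 M.

0.0814 M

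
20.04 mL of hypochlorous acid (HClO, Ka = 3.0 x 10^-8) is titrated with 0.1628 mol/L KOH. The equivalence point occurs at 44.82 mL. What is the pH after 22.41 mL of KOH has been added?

7.52

22.41 mL is exactly half the equivalence volume (44.82/2), i.e. the half-equivalence point.
There, n(HA) = n(A^-), so pH = pKa = -log(3.0 x 10^-8) = 7.52.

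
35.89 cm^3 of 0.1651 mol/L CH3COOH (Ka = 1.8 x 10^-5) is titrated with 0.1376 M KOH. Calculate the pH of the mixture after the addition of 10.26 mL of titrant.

4.24

Initial n(CH3COOH) = 0.1651 x 0.03589 = 0.005925 mol.
n(KOH) added = 0.1376 x 0.01026 = 0.001412 mol, converting that many moles of CH3COOH to CH3COO-.
Remaining n(CH3COOH) = 0.004514 mol; n(CH3COO-) = 0.001412 mol.
By Henderson-Hasselbalch, pH = pKa + log([A^-]/[HA]) = 4.74 + log(0.001412/0.004514) = 4.74 + (-0.50) = 4.24.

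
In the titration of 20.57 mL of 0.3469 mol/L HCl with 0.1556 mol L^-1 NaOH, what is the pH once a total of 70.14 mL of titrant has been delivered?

12.62

n(acid) = 0.3469 x 0.02057 = 0.007136 mol; n(NaOH) added = 0.1556 x 0.07014 = 0.01091 mol.
Base is in excess by 0.01091 - 0.007136 = 0.003778 mol in a total volume of 0.09071 L.
[OH^-] = 0.003778/0.09071 = 0.04165 M, so pOH = 1.38 and pH = 14.00 - 1.38 = 12.62.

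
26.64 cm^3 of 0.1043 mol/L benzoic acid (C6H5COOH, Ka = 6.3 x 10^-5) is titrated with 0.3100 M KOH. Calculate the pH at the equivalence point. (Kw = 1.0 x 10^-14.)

n(C6H5COOH) = 0.1043 x 0.02664 = 0.002779 mol; V(KOH) at equivalence = 0.002779/0.3100 = 0.008963 L.
At equivalence all the acid is converted to C6H5COO-; total volume = 0.02664 + 0.008963 = 0.03560 L, so [C6H5COO-] = 0.002779/0.03560 = 0.07804 M.
Kb = Kw/Ka = 1.0e-14 / 6.3 x 10^-5 = 1.59e-10.
[OH^-] = sqrt(Kb x [C6H5COO-]) = sqrt(1.59e-10 x 0.07804) = 3.52e-6 M.
pOH = 5.45, so pH = 14.00 - 5.45 = 8.55.

8.55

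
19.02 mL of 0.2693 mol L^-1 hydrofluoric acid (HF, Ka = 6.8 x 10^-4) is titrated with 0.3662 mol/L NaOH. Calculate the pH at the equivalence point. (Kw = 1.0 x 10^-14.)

n(HF) = 0.2693 x 0.01902 = 0.005122 mol; V(NaOH) at equivalence = 0.005122/0.3662 = 0.01399 L.
At equivalence all the acid is converted to F-; total volume = 0.01902 + 0.01399 = 0.03301 L, so [F-] = 0.005122/0.03301 = 0.1552 M.
Kb = Kw/Ka = 1.0e-14 / 6.8 x 10^-4 = 1.47e-11.
[OH^-] = sqrt(Kb x [F-]) = sqrt(1.47e-11 x 0.1552) = 1.51e-6 M.
pOH = 5.82, so pH = 14.00 - 5.82 = 8.18.

8.18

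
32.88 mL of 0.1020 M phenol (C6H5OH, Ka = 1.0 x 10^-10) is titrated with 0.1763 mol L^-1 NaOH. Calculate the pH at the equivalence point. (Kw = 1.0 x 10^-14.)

11.41

n(C6H5OH) = 0.1020 x 0.03288 = 0.003354 mol; V(NaOH) at equivalence = 0.003354/0.1763 = 0.01902 L.
At equivalence all the acid is converted to C6H5O-; total volume = 0.03288 + 0.01902 = 0.05190 L, so [C6H5O-] = 0.003354/0.05190 = 0.06462 M.
Kb = Kw/Ka = 1.0e-14 / 1.0 x 10^-10 = 0.000100.
[OH^-] = sqrt(Kb x [C6H5O-]) = sqrt(0.000100 x 0.06462) = 0.00254 M.
pOH = 2.59, so pH = 14.00 - 2.59 = 11.41.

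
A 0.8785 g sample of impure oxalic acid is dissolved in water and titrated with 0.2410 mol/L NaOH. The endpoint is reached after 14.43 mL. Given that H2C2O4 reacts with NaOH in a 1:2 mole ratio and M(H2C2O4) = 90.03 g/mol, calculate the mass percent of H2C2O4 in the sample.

n(NaOH) = 0.2410 x 0.01443 = 0.003478 mol.
n(H2C2O4) = 0.003478 / 2 = 0.001739 mol.
mass of H2C2O4 = 0.001739 x 90.03 = 0.1565 g.
% purity = 0.1565 / 0.8785 x 100 = 17.8%.

17.8%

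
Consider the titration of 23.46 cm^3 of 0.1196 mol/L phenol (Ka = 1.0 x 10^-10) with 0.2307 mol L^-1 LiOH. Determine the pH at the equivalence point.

n(C6H5OH) = 0.1196 x 0.02346 = 0.002806 mol; V(LiOH) at equivalence = 0.002806/0.2307 = 0.01216 L.
At equivalence all the acid is converted to C6H5O-; total volume = 0.02346 + 0.01216 = 0.03562 L, so [C6H5O-] = 0.002806/0.03562 = 0.07877 M.
Kb = Kw/Ka = 1.0e-14 / 1.0 x 10^-10 = 0.000100.
[OH^-] = sqrt(Kb x [C6H5O-]) = sqrt(0.000100 x 0.07877) = 0.00281 M.
pOH = 2.55, so pH = 14.00 - 2.55 = 11.45.

11.45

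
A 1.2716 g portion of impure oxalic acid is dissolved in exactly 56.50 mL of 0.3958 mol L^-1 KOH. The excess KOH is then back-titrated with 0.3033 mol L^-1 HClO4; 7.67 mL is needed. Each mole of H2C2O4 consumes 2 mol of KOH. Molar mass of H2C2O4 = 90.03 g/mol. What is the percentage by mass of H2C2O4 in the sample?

70.9%

Total n(KOH) added = 0.3958 x 0.05650 = 0.02236 mol.
n(HClO4) used = 0.3033 x 0.007670 = 0.002326 mol, which equals the excess n(KOH).
So n(KOH) consumed by the sample = 0.02236 - 0.002326 = 0.02004 mol.
n(H2C2O4) = 0.02004 / 2 = 0.01002 mol.
mass H2C2O4 = 0.01002 x 90.03 = 0.9019 g, so %H2C2O4 = 0.9019/1.2716 x 100 = 70.9%.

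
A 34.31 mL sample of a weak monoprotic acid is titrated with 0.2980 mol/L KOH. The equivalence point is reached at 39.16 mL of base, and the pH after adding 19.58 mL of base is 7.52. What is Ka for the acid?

19.58 mL is half of the equivalence volume, so this is the half-equivalence point where [HA] = [A^-].
At half-equivalence pH = pKa, so pKa = 7.52.
Ka = 10^(-7.52) = 3.0 x 10^-8.

3.0 x 10^-8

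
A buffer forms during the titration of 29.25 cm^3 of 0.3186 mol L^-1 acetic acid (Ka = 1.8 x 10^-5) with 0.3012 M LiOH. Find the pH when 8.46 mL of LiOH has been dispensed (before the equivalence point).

Initial n(CH3COOH) = 0.3186 x 0.02925 = 0.009319 mol.
n(LiOH) added = 0.3012 x 0.008460 = 0.002548 mol, converting that many moles of CH3COOH to CH3COO-.
Remaining n(CH3COOH) = 0.006771 mol; n(CH3COO-) = 0.002548 mol.
By Henderson-Hasselbalch, pH = pKa + log([A^-]/[HA]) = 4.74 + log(0.002548/0.006771) = 4.74 + (-0.42) = 4.32.

4.32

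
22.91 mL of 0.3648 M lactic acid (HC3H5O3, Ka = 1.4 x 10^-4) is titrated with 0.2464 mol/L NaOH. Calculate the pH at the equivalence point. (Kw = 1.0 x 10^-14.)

8.51

n(HC3H5O3) = 0.3648 x 0.02291 = 0.008358 mol; V(NaOH) at equivalence = 0.008358/0.2464 = 0.03392 L.
At equivalence all the acid is converted to C3H5O3-; total volume = 0.02291 + 0.03392 = 0.05683 L, so [C3H5O3-] = 0.008358/0.05683 = 0.1471 M.
Kb = Kw/Ka = 1.0e-14 / 1.4 x 10^-4 = 7.14e-11.
[OH^-] = sqrt(Kb x [C3H5O3-]) = sqrt(7.14e-11 x 0.1471) = 3.24e-6 M.
pOH = 5.49, so pH = 14.00 - 5.49 = 8.51.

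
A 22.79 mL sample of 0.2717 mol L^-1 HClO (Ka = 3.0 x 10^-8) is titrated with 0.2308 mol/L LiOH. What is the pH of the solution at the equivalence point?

10.31

n(HClO) = 0.2717 x 0.02279 = 0.006192 mol; V(LiOH) at equivalence = 0.006192/0.2308 = 0.02683 L.
At equivalence all the acid is converted to ClO-; total volume = 0.02279 + 0.02683 = 0.04962 L, so [ClO-] = 0.006192/0.04962 = 0.1248 M.
Kb = Kw/Ka = 1.0e-14 / 3.0 x 10^-8 = 3.33e-7.
[OH^-] = sqrt(Kb x [ClO-]) = sqrt(3.33e-7 x 0.1248) = 0.000204 M.
pOH = 3.69, so pH = 14.00 - 3.69 = 10.31.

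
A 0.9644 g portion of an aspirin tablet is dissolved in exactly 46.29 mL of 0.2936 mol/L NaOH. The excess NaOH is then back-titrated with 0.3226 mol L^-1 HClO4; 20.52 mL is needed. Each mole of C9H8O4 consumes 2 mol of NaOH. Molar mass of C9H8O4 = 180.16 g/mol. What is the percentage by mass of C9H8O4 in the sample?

Total n(NaOH) added = 0.2936 x 0.04629 = 0.01359 mol.
n(HClO4) used = 0.3226 x 0.02052 = 0.006620 mol, which equals the excess n(NaOH).
So n(NaOH) consumed by the sample = 0.01359 - 0.006620 = 0.006971 mol.
n(C9H8O4) = 0.006971 / 2 = 0.003485 mol.
mass C9H8O4 = 0.003485 x 180.16 = 0.6279 g, so %C9H8O4 = 0.6279/0.9644 x 100 = 65.1%.

65.1%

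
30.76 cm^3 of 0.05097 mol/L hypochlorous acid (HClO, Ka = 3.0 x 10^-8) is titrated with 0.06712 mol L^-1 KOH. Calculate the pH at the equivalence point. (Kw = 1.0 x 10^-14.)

n(HClO) = 0.05097 x 0.03076 = 0.001568 mol; V(KOH) at equivalence = 0.001568/0.06712 = 0.02336 L.
At equivalence all the acid is converted to ClO-; total volume = 0.03076 + 0.02336 = 0.05412 L, so [ClO-] = 0.001568/0.05412 = 0.02897 M.
Kb = Kw/Ka = 1.0e-14 / 3.0 x 10^-8 = 3.33e-7.
[OH^-] = sqrt(Kb x [ClO-]) = sqrt(3.33e-7 x 0.02897) = 9.83e-5 M.
pOH = 4.01, so pH = 14.00 - 4.01 = 9.99.

9.99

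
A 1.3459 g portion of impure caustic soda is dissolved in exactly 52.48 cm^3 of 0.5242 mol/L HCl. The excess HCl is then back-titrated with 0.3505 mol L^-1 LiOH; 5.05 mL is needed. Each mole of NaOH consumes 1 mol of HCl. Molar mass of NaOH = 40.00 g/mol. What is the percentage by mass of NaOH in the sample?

76.5%

Total n(HCl) added = 0.5242 x 0.05248 = 0.02751 mol.
n(LiOH) used = 0.3505 x 0.005050 = 0.001770 mol, which equals the excess n(HCl).
So n(HCl) consumed by the sample = 0.02751 - 0.001770 = 0.02574 mol.
n(NaOH) = 0.02574 / 1 = 0.02574 mol.
mass NaOH = 0.02574 x 40.00 = 1.030 g, so %NaOH = 1.030/1.3459 x 100 = 76.5%.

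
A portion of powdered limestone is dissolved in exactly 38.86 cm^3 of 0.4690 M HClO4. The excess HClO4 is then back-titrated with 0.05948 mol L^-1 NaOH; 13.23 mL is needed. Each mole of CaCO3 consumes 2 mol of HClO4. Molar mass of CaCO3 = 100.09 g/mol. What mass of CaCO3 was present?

Total n(HClO4) added = 0.4690 x 0.03886 = 0.01823 mol.
n(NaOH) used = 0.05948 x 0.01323 = 0.0007869 mol, which equals the excess n(HClO4).
So n(HClO4) consumed by the sample = 0.01823 - 0.0007869 = 0.01744 mol.
n(CaCO3) = 0.01744 / 2 = 0.008719 mol.
mass = 0.008719 mol x 100.09 g/mol = 0.873 g.

0.873 g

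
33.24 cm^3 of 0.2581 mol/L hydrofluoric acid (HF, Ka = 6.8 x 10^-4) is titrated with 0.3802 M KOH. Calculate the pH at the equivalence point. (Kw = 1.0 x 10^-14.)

8.18

n(HF) = 0.2581 x 0.03324 = 0.008579 mol; V(KOH) at equivalence = 0.008579/0.3802 = 0.02257 L.
At equivalence all the acid is converted to F-; total volume = 0.03324 + 0.02257 = 0.05581 L, so [F-] = 0.008579/0.05581 = 0.1537 M.
Kb = Kw/Ka = 1.0e-14 / 6.8 x 10^-4 = 1.47e-11.
[OH^-] = sqrt(Kb x [F-]) = sqrt(1.47e-11 x 0.1537) = 1.50e-6 M.
pOH = 5.82, so pH = 14.00 - 5.82 = 8.18.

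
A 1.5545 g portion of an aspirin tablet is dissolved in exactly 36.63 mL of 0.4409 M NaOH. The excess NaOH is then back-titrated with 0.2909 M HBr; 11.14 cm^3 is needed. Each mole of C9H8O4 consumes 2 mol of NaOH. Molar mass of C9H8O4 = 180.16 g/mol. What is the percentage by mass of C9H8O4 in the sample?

74.8%

Total n(NaOH) added = 0.4409 x 0.03663 = 0.01615 mol.
n(HBr) used = 0.2909 x 0.01114 = 0.003241 mol, which equals the excess n(NaOH).
So n(NaOH) consumed by the sample = 0.01615 - 0.003241 = 0.01291 mol.
n(C9H8O4) = 0.01291 / 2 = 0.006455 mol.
mass C9H8O4 = 0.006455 x 180.16 = 1.163 g, so %C9H8O4 = 1.163/1.5545 x 100 = 74.8%.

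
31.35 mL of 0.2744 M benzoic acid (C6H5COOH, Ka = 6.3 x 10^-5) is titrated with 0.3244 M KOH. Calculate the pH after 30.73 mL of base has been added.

12.34

n(acid) = 0.2744 x 0.03135 = 0.008602 mol; n(KOH) added = 0.3244 x 0.03073 = 0.009969 mol.
Base is in excess by 0.009969 - 0.008602 = 0.001366 mol in a total volume of 0.06208 L.
[OH^-] = 0.001366/0.06208 = 0.02201 M, so pOH = 1.66 and pH = 14.00 - 1.66 = 12.34.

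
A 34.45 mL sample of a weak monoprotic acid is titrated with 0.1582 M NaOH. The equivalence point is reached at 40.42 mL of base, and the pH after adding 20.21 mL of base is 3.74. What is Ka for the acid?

1.8 x 10^-4

20.21 mL is half of the equivalence volume, so this is the half-equivalence point where [HA] = [A^-].
At half-equivalence pH = pKa, so pKa = 3.74.
Ka = 10^(-3.74) = 1.8 x 10^-4.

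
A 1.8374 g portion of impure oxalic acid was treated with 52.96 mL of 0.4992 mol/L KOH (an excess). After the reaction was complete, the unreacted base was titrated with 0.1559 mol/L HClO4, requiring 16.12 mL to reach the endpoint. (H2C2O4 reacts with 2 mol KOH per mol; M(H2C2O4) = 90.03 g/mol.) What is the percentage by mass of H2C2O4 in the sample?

58.6%

Total n(KOH) added = 0.4992 x 0.05296 = 0.02644 mol.
n(HClO4) used = 0.1559 x 0.01612 = 0.002513 mol, which equals the excess n(KOH).
So n(KOH) consumed by the sample = 0.02644 - 0.002513 = 0.02392 mol.
n(H2C2O4) = 0.02392 / 2 = 0.01196 mol.
mass H2C2O4 = 0.01196 x 90.03 = 1.077 g, so %H2C2O4 = 1.077/1.8374 x 100 = 58.6%.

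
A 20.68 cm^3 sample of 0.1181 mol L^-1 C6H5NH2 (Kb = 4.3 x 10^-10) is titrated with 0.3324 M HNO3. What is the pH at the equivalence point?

2.85

n(C6H5NH2) = 0.1181 x 0.02068 = 0.002442 mol; V(HNO3) at equivalence = 0.002442/0.3324 = 0.007347 L.
At equivalence the base is fully converted to C6H5NH3+; total volume = 0.02803 L, so [C6H5NH3+] = 0.002442/0.02803 = 0.08714 M.
Ka(C6H5NH3+) = Kw/Kb = 1.0e-14 / 4.3 x 10^-10 = 2.33e-5.
[H^+] = sqrt(Ka x [C6H5NH3+]) = sqrt(2.33e-5 x 0.08714) = 0.00142 M.
pH = -log(0.00142) = 2.85.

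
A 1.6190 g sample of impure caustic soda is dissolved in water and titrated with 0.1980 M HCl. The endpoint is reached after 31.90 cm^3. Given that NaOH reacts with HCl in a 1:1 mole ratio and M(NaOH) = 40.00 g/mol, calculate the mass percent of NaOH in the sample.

15.6%

n(HCl) = 0.1980 x 0.03190 = 0.006316 mol.
n(NaOH) = 0.006316 / 1 = 0.006316 mol.
mass of NaOH = 0.006316 x 40.00 = 0.2526 g.
% purity = 0.2526 / 1.6190 x 100 = 15.6%.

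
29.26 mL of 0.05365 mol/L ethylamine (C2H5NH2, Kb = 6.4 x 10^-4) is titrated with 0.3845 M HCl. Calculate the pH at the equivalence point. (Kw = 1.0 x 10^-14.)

n(C2H5NH2) = 0.05365 x 0.02926 = 0.001570 mol; V(HCl) at equivalence = 0.001570/0.3845 = 0.004083 L.
At equivalence the base is fully converted to C2H5NH3+; total volume = 0.03334 L, so [C2H5NH3+] = 0.001570/0.03334 = 0.04708 M.
Ka(C2H5NH3+) = Kw/Kb = 1.0e-14 / 6.4 x 10^-4 = 1.56e-11.
[H^+] = sqrt(Ka x [C2H5NH3+]) = sqrt(1.56e-11 x 0.04708) = 8.58e-7 M.
pH = -log(8.58e-7) = 6.07.

6.07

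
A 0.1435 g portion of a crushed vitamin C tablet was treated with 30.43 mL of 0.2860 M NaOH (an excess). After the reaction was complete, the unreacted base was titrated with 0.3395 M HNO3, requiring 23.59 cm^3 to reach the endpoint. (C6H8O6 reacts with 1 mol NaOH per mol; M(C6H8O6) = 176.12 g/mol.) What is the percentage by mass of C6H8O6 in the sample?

Total n(NaOH) added = 0.2860 x 0.03043 = 0.008703 mol.
n(HNO3) used = 0.3395 x 0.02359 = 0.008009 mol, which equals the excess n(NaOH).
So n(NaOH) consumed by the sample = 0.008703 - 0.008009 = 0.0006942 mol.
n(C6H8O6) = 0.0006942 / 1 = 0.0006942 mol.
mass C6H8O6 = 0.0006942 x 176.12 = 0.1223 g, so %C6H8O6 = 0.1223/0.1435 x 100 = 85.2%.

85.2%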